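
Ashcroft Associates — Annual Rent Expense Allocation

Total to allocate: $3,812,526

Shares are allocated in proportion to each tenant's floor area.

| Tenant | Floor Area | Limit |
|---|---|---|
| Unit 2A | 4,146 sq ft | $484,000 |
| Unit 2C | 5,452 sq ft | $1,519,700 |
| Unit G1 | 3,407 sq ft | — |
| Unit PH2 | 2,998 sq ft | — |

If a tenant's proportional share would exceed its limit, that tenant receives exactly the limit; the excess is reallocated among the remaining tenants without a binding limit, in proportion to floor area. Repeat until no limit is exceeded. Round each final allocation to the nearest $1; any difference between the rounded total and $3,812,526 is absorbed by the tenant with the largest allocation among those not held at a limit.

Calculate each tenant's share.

Unit 2A: $484,000 | Unit 2C: $1,519,700 | Unit G1: $962,166 | Unit PH2: $846,660

Combined floor area = 16,003.
Proportional shares (ignoring caps): Unit 2A 987,735.60; Unit 2C 1,298,874.70; Unit G1 811,677.57; Unit PH2 714,238.14.
Cap binds for Unit 2A ($484,000); residual $3,328,526 reallocated over remaining floor area 11,857.
Cap binds for Unit 2C ($1,519,700); residual $1,808,826 reallocated over remaining floor area 6,405.
Shares after redistribution: Unit G1 962,165.52 → $962,166; Unit PH2 846,660.48 → $846,660.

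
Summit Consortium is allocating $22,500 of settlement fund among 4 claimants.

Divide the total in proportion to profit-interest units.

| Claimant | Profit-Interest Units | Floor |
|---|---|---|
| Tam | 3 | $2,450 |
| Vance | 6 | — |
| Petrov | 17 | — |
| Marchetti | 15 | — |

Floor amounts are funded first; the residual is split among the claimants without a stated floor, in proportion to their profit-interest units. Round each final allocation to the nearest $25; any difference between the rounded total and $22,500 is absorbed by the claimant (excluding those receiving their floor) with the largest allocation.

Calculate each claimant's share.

Guaranteed amounts: Tam $2,450. Balance $20,050.
Balance split over remaining profit-interest units 38: Vance 3,165.79 → $3,175; Petrov 8,969.74 → $8,975; Marchetti 7,914.47 → $7,925.
Rounding difference −$25 applied to Petrov → $8,950.

Tam: $2,450 · Vance: $3,175 · Petrov: $8,950 · Marchetti: $7,925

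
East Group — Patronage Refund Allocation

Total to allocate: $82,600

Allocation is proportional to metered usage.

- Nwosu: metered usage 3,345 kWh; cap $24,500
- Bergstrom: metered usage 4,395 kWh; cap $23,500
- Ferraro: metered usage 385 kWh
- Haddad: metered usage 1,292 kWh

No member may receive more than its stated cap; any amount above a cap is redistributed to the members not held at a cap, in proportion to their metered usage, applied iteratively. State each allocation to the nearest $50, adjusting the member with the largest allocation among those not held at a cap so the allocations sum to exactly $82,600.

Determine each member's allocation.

Sum of metered usage: 9,417.
Pro-rata shares before constraints: Nwosu 29,340.24; Bergstrom 38,550.18; Ferraro 3,376.98; Haddad 11,332.61.
Capped: Nwosu ($24,500), Bergstrom ($23,500); balance $34,600 reallocated over remaining metered usage 1,677.
Redistributed shares: Ferraro 7,943.35 → $7,950; Haddad 26,656.65 → $26,650.

Nwosu: $24,500 | Bergstrom: $23,500 | Ferraro: $7,950 | Haddad: $26,650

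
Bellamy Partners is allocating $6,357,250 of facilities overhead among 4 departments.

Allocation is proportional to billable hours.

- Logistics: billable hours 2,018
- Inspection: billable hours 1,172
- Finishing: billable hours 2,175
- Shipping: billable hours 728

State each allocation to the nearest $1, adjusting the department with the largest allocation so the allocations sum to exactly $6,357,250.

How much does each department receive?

Logistics: $2,105,520; Inspection: $1,222,829; Finishing: $2,269,328; Shipping: $759,573

Billable hours total: 6,093.
Unrounded shares: Logistics 2,018/6,093 × $6,357,250 = 2,105,519.53; Inspection 1,172/6,093 × $6,357,250 = 1,222,828.98; Finishing 2,175/6,093 × $6,357,250 = 2,269,328.53; Shipping 728/6,093 × $6,357,250 = 759,572.95.
At nearest $1: Logistics $2,105,520; Inspection $1,222,829; Finishing $2,269,329; Shipping $759,573. Sum = $6,357,251.
Difference $6,357,250 − $6,357,251 = −$1 applied to largest allocation (Finishing): Finishing becomes $2,269,328.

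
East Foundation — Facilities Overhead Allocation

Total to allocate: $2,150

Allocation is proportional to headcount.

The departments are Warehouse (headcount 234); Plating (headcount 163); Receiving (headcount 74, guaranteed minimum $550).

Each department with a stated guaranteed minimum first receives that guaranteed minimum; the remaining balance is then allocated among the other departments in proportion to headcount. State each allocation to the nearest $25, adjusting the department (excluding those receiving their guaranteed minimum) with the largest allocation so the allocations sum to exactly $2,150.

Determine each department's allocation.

Minimums first: Receiving $550. Residual $1,600.
Residual split over remaining headcount 397: Warehouse 943.07 → $950; Plating 656.93 → $650.

Warehouse: $950 | Plating: $650 | Receiving: $550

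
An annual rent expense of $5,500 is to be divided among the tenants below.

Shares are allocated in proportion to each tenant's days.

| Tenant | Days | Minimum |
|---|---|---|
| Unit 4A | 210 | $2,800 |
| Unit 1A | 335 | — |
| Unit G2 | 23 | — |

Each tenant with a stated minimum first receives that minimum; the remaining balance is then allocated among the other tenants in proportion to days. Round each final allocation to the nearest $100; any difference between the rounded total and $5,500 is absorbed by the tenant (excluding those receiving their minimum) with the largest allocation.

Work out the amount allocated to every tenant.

Minimums first: Unit 4A $2,800. Balance $2,700.
Balance split over remaining days 358: Unit 1A 2,526.54 → $2,500; Unit G2 173.46 → $200.

Unit 4A: $2,800 | Unit 1A: $2,500 | Unit G2: $200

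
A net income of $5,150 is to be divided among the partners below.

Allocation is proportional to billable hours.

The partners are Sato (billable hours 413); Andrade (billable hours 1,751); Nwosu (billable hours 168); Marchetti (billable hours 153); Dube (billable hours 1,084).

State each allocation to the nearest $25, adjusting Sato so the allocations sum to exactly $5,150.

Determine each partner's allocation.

Sato: $575; Andrade: $2,525; Nwosu: $250; Marchetti: $225; Dube: $1,575

Total billable hours = 3,569.
Pro-rata amounts: Sato 413/3,569 × $5,150 = 595.95; Andrade 1,751/3,569 × $5,150 = 2,526.66; Nwosu 168/3,569 × $5,150 = 242.42; Marchetti 153/3,569 × $5,150 = 220.78; Dube 1,084/3,569 × $5,150 = 1,564.19.
After rounding ($25): Sato $600; Andrade $2,525; Nwosu $250; Marchetti $225; Dube $1,575. Sum = $5,175.
Difference $5,150 − $5,175 = −$25 applied to Sato: Sato becomes $575.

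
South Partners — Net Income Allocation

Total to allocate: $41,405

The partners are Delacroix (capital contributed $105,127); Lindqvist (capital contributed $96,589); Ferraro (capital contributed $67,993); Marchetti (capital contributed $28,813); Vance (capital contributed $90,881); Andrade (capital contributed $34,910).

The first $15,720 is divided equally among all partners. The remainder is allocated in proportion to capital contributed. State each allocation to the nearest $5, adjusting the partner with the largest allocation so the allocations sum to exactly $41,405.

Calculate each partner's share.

First tranche $15,720 split equally: $2,620 each.
Remainder $25,685 by capital contributed (total 424,313): Delacroix 6,363.67 → $6,365; Lindqvist 5,846.84 → $5,845; Ferraro 4,115.83 → $4,115; Marchetti 1,744.14 → $1,745; Vance 5,501.31 → $5,500; Andrade 2,113.21 → $2,115.
Totals: Delacroix $2,620 + $6,365 = $8,985; Lindqvist $2,620 + $5,845 = $8,465; Ferraro $2,620 + $4,115 = $6,735; Marchetti $2,620 + $1,745 = $4,365; Vance $2,620 + $5,500 = $8,120; Andrade $2,620 + $2,115 = $4,735.

Delacroix: $8,985 · Lindqvist: $8,465 · Ferraro: $6,735 · Marchetti: $4,365 · Vance: $8,120 · Andrade: $4,735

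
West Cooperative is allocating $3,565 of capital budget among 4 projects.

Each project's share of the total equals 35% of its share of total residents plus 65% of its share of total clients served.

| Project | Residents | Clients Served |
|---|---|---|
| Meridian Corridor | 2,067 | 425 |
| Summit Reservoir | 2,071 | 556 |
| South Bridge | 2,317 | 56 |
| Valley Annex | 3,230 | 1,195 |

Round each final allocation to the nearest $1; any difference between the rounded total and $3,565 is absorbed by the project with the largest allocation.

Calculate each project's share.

Residents total 9,685; clients served total 2,232.
Blended shares (35% residents + 65% clients served): Meridian Corridor 0.1985; Summit Reservoir 0.2368; South Bridge 0.1000; Valley Annex 0.4647.
Proportional shares: Meridian Corridor 707.53; Summit Reservoir 844.05; South Bridge 356.65; Valley Annex 1,656.77.
At nearest $1: Meridian Corridor $708; Summit Reservoir $844; South Bridge $357; Valley Annex $1,657. Sum = $3,566.
Difference $3,565 − $3,566 = −$1 applied to largest allocation (Valley Annex): Valley Annex becomes $1,656.

Meridian Corridor: $708 · Summit Reservoir: $844 · South Bridge: $357 · Valley Annex: $1,656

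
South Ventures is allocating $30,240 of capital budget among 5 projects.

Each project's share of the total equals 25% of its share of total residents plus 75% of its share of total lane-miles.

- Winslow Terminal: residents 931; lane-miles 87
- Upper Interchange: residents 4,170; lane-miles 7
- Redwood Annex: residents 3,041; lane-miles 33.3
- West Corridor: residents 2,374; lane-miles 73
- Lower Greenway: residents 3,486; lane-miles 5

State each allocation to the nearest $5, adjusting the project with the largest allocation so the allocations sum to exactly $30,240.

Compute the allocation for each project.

Residents total 14,002; lane-miles total 205.3.
Composite weights (25% residents + 75% lane-miles): Winslow Terminal 0.3345; Upper Interchange 0.1000; Redwood Annex 0.1759; West Corridor 0.3091; Lower Greenway 0.0805.
Raw shares: Winslow Terminal 10,113.77; Upper Interchange 3,024.79; Redwood Annex 5,320.64; West Corridor 9,346.27; Lower Greenway 2,434.53.
After rounding ($5): Winslow Terminal $10,115; Upper Interchange $3,025; Redwood Annex $5,320; West Corridor $9,345; Lower Greenway $2,435. Sum = $30,240.
No rounding difference to absorb.

Winslow Terminal: $10,115 | Upper Interchange: $3,025 | Redwood Annex: $5,320 | West Corridor: $9,345 | Lower Greenway: $2,435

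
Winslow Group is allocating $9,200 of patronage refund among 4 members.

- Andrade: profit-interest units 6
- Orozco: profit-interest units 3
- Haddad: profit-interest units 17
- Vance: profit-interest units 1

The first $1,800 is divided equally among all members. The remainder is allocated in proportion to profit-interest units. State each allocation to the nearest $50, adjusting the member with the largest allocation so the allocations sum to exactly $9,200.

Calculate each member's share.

Andrade: $2,100; Orozco: $1,250; Haddad: $5,150; Vance: $700

Equal tier: $1,800 ÷ 4 = $450 apiece.
Remainder $7,400 by profit-interest units (total 27): Andrade 1,644.44 → $1,650; Orozco 822.22 → $800; Haddad 4,659.26 → $4,650; Vance 274.07 → $250.
Rounding difference +$50 on remainder applied to Haddad.
Totals: Andrade $450 + $1,650 = $2,100; Orozco $450 + $800 = $1,250; Haddad $450 + $4,700 = $5,150; Vance $450 + $250 = $700.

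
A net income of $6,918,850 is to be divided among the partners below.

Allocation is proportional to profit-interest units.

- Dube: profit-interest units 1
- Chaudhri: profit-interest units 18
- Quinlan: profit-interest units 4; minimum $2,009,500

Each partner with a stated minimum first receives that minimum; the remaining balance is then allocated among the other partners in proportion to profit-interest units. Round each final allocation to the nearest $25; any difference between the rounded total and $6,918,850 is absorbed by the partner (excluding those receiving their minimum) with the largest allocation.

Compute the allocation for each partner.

Dube: $258,375; Chaudhri: $4,650,975; Quinlan: $2,009,500

Fund the minimums — Quinlan $2,009,500. Residual $4,909,350.
Residual split over remaining profit-interest units 19: Dube 258,386.84 → $258,375; Chaudhri 4,650,963.16 → $4,650,975.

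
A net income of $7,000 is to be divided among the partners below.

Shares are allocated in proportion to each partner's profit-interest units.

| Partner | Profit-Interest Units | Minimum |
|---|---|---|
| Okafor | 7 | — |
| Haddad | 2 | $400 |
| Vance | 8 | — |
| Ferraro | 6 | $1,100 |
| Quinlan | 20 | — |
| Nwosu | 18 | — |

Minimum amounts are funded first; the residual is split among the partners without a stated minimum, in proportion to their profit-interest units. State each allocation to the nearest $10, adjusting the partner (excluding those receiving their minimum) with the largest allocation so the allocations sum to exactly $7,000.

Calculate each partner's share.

Okafor: $730 · Haddad: $400 · Vance: $830 · Ferraro: $1,100 · Quinlan: $2,070 · Nwosu: $1,870

Fund the minimums — Haddad $400; Ferraro $1,100. Remaining pool $5,500.
Remaining pool split over remaining profit-interest units 53: Okafor 726.42 → $730; Vance 830.19 → $830; Quinlan 2,075.47 → $2,080; Nwosu 1,867.92 → $1,870.
Rounding difference −$10 applied to Quinlan → $2,070.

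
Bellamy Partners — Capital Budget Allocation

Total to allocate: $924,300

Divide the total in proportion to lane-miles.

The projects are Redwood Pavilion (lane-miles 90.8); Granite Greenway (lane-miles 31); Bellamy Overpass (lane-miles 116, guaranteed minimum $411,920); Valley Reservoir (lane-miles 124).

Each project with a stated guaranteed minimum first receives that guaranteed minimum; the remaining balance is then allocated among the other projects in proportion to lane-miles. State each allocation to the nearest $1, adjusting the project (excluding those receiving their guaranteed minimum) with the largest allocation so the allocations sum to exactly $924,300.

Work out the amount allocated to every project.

Redwood Pavilion: $189,276 · Granite Greenway: $64,621 · Bellamy Overpass: $411,920 · Valley Reservoir: $258,483

Guaranteed amounts: Bellamy Overpass $411,920. Remaining pool $512,380.
Remaining pool split over remaining lane-miles 245.8: Redwood Pavilion 189,276.26 → $189,276; Granite Greenway 64,620.75 → $64,621; Valley Reservoir 258,482.99 → $258,483.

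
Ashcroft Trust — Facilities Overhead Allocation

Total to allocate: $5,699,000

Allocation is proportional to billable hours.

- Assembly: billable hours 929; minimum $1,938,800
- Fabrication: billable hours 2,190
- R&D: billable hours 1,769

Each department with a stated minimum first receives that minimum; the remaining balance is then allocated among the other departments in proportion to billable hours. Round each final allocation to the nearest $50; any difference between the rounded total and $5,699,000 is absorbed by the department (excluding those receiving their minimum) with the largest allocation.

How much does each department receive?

Assembly: $1,938,800 · Fabrication: $2,080,050 · R&D: $1,680,150

Guaranteed amounts: Assembly $1,938,800. Balance $3,760,200.
Balance split over remaining billable hours 3,959: Fabrication 2,080,029.81 → $2,080,050; R&D 1,680,170.19 → $1,680,150.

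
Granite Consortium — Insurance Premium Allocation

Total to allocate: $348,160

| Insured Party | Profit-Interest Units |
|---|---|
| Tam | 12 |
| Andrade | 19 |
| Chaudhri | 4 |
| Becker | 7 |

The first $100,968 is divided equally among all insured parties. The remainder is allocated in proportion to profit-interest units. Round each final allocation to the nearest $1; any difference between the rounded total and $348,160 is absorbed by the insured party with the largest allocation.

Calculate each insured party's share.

First tranche $100,968 split equally: $25,242 each.
Remainder $247,192 by profit-interest units (total 42): Tam 70,626.29 → $70,626; Andrade 111,824.95 → $111,825; Chaudhri 23,542.10 → $23,542; Becker 41,198.67 → $41,199.
Totals: Tam $25,242 + $70,626 = $95,868; Andrade $25,242 + $111,825 = $137,067; Chaudhri $25,242 + $23,542 = $48,784; Becker $25,242 + $41,199 = $66,441.

Tam: $95,868 | Andrade: $137,067 | Chaudhri: $48,784 | Becker: $66,441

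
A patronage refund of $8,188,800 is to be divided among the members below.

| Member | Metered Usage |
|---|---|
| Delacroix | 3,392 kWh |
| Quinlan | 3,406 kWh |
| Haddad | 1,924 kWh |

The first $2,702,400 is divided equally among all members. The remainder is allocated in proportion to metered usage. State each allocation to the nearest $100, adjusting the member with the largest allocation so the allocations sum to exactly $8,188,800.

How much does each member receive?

Delacroix: $3,034,500 · Quinlan: $3,043,200 · Haddad: $2,111,100

First tranche $2,702,400 split equally: $900,800 each.
Remainder $5,486,400 by metered usage (total 8,722): Delacroix 2,133,669.89 → $2,133,700; Quinlan 2,142,476.31 → $2,142,500; Haddad 1,210,253.80 → $1,210,300.
Rounding difference −$100 on remainder applied to Quinlan.
Totals: Delacroix $900,800 + $2,133,700 = $3,034,500; Quinlan $900,800 + $2,142,400 = $3,043,200; Haddad $900,800 + $1,210,300 = $2,111,100.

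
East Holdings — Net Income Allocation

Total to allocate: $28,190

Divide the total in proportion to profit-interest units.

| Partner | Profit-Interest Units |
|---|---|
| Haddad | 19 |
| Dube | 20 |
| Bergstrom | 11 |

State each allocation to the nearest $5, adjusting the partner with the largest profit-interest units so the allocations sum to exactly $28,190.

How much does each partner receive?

Haddad: $10,710; Dube: $11,280; Bergstrom: $6,200

Profit-interest units total: 50.
Pro-rata amounts: Haddad 19/50 × $28,190 = 10,712.20; Dube 20/50 × $28,190 = 11,276.00; Bergstrom 11/50 × $28,190 = 6,201.80.
After rounding ($5): Haddad $10,710; Dube $11,275; Bergstrom $6,200. Sum = $28,185.
Difference $28,190 − $28,185 = +$5 applied to largest profit-interest units (Dube): Dube becomes $11,280.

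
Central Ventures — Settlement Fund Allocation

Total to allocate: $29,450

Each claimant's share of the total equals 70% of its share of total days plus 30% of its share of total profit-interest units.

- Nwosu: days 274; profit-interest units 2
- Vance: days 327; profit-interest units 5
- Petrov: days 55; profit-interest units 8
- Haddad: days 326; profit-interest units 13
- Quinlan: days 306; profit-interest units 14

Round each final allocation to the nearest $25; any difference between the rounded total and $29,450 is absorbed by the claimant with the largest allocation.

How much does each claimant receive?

Nwosu: $4,800 | Vance: $6,275 | Petrov: $2,575 | Haddad: $7,950 | Quinlan: $7,850

Totals — days 1,288, profit-interest units 42.
Composite weights (70% days + 30% profit-interest units): Nwosu 0.1632; Vance 0.2134; Petrov 0.0870; Haddad 0.2700; Quinlan 0.2663.
Raw shares: Nwosu 4,806.20; Vance 6,285.56; Petrov 2,563.16; Haddad 7,952.41; Quinlan 7,842.66.
At nearest $25: Nwosu $4,800; Vance $6,275; Petrov $2,575; Haddad $7,950; Quinlan $7,850. Sum = $29,450.
No rounding difference to absorb.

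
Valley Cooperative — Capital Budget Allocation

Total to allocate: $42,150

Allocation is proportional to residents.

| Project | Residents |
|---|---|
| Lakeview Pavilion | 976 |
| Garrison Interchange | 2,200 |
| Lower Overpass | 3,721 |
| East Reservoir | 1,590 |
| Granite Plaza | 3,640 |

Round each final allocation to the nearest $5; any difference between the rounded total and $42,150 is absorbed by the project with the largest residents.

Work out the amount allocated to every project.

Residents total: 12,127.
Proportional shares: Lakeview Pavilion 976/12,127 × $42,150 = 3,392.30; Garrison Interchange 2,200/12,127 × $42,150 = 7,646.57; Lower Overpass 3,721/12,127 × $42,150 = 12,933.14; East Reservoir 1,590/12,127 × $42,150 = 5,526.39; Granite Plaza 3,640/12,127 × $42,150 = 12,651.60.
Rounded to nearest $5: Lakeview Pavilion $3,390; Garrison Interchange $7,645; Lower Overpass $12,935; East Reservoir $5,525; Granite Plaza $12,650. Sum = $42,145.
Difference $42,150 − $42,145 = +$5 applied to largest residents (Lower Overpass): Lower Overpass becomes $12,940.

Lakeview Pavilion: $3,390 · Garrison Interchange: $7,645 · Lower Overpass: $12,940 · East Reservoir: $5,525 · Granite Plaza: $12,650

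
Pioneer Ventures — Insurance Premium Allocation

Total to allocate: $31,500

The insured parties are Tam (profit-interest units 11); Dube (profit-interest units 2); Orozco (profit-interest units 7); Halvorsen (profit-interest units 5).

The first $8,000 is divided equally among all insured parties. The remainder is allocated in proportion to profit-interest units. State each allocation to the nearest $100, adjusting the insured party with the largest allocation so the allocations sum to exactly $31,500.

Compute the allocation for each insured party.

Equal tier: $8,000 ÷ 4 = $2,000 apiece.
Remainder $23,500 by profit-interest units (total 25): Tam 10,340.00 → $10,300; Dube 1,880.00 → $1,900; Orozco 6,580.00 → $6,600; Halvorsen 4,700.00 → $4,700.
Totals: Tam $2,000 + $10,300 = $12,300; Dube $2,000 + $1,900 = $3,900; Orozco $2,000 + $6,600 = $8,600; Halvorsen $2,000 + $4,700 = $6,700.

Tam: $12,300 · Dube: $3,900 · Orozco: $8,600 · Halvorsen: $6,700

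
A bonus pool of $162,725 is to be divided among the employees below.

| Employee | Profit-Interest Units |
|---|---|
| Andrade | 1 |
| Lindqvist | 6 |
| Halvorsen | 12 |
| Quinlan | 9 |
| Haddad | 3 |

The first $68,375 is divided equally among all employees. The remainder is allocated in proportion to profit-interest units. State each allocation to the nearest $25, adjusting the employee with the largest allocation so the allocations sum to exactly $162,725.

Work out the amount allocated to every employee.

Andrade: $16,725; Lindqvist: $31,925; Halvorsen: $50,200; Quinlan: $41,075; Haddad: $22,800

Equal tier: $68,375 ÷ 5 = $13,675 apiece.
Remainder $94,350 by profit-interest units (total 31): Andrade 3,043.55 → $3,050; Lindqvist 18,261.29 → $18,250; Halvorsen 36,522.58 → $36,525; Quinlan 27,391.94 → $27,400; Haddad 9,130.65 → $9,125.
Totals: Andrade $13,675 + $3,050 = $16,725; Lindqvist $13,675 + $18,250 = $31,925; Halvorsen $13,675 + $36,525 = $50,200; Quinlan $13,675 + $27,400 = $41,075; Haddad $13,675 + $9,125 = $22,800.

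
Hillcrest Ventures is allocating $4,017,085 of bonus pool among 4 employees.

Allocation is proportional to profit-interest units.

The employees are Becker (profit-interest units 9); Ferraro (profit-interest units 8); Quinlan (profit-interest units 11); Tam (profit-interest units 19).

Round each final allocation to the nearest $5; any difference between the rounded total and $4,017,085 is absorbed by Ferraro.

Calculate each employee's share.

Combined profit-interest units = 47.
Raw shares: Becker 9/47 × $4,017,085 = 769,229.04; Ferraro 8/47 × $4,017,085 = 683,759.15; Quinlan 11/47 × $4,017,085 = 940,168.83; Tam 19/47 × $4,017,085 = 1,623,927.98.
Rounded to nearest $5: Becker $769,230; Ferraro $683,760; Quinlan $940,170; Tam $1,623,930. Sum = $4,017,090.
Difference $4,017,085 − $4,017,090 = −$5 applied to Ferraro: Ferraro becomes $683,755.

Becker: $769,230 · Ferraro: $683,755 · Quinlan: $940,170 · Tam: $1,623,930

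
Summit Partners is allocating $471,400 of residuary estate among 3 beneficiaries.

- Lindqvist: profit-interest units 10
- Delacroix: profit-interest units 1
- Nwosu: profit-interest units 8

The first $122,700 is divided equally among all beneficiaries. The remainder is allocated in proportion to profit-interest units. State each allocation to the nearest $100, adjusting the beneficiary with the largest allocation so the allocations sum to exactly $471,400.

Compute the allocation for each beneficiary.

$122,700 shared equally gives $40,900 per beneficiary.
Remainder $348,700 by profit-interest units (total 19): Lindqvist 183,526.32 → $183,500; Delacroix 18,352.63 → $18,400; Nwosu 146,821.05 → $146,800.
Totals: Lindqvist $40,900 + $183,500 = $224,400; Delacroix $40,900 + $18,400 = $59,300; Nwosu $40,900 + $146,800 = $187,700.

Lindqvist: $224,400 | Delacroix: $59,300 | Nwosu: $187,700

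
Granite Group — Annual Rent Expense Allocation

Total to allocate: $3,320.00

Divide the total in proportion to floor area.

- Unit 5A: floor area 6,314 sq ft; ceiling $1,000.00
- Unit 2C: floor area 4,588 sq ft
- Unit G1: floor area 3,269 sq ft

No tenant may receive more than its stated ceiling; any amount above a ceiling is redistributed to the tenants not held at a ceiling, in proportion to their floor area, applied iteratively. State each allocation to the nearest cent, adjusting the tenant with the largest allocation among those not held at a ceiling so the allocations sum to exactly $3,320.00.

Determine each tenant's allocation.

Unit 5A: $1,000.00 | Unit 2C: $1,354.74 | Unit G1: $965.26

Floor area total: 14,171.
Proportional shares (ignoring caps): Unit 5A 1,479.2520; Unit 2C 1,074.8825; Unit G1 765.8655.
Cap binds for Unit 5A ($1,000.00); balance $2,320.00 reallocated over remaining floor area 7,857.
Redistributed shares: Unit 2C 1,354.7359 → $1,354.74; Unit G1 965.2641 → $965.26.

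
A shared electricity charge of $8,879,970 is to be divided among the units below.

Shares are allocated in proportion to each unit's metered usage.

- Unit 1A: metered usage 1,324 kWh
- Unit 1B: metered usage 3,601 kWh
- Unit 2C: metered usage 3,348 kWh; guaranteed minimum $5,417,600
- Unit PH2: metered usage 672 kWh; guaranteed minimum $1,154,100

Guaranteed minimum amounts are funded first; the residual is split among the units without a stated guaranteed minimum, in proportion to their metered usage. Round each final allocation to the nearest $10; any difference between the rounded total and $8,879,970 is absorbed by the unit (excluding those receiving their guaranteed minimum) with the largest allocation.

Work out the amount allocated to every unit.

Fund the minimums — Unit 2C $5,417,600; Unit PH2 $1,154,100. Balance $2,308,270.
Balance split over remaining metered usage 4,925: Unit 1A 620,537.97 → $620,540; Unit 1B 1,687,732.03 → $1,687,730.

Unit 1A: $620,540 · Unit 1B: $1,687,730 · Unit 2C: $5,417,600 · Unit PH2: $1,154,100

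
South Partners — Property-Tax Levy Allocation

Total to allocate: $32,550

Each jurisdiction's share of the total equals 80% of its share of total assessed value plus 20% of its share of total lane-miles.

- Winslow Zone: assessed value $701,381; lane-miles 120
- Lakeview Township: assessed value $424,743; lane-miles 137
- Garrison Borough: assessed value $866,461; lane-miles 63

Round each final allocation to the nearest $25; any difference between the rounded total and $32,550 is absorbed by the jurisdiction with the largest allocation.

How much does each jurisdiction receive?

Totals — assessed value 1,992,585, lane-miles 320.
Combined weights (80% assessed value + 20% lane-miles): Winslow Zone 0.3566; Lakeview Township 0.2562; Garrison Borough 0.3872.
Unrounded shares: Winslow Zone 11,607.21; Lakeview Township 8,337.83; Garrison Borough 12,604.96.
After rounding ($25): Winslow Zone $11,600; Lakeview Township $8,350; Garrison Borough $12,600. Sum = $32,550.
Sum already equals the total — no adjustment.

Winslow Zone: $11,600; Lakeview Township: $8,350; Garrison Borough: $12,600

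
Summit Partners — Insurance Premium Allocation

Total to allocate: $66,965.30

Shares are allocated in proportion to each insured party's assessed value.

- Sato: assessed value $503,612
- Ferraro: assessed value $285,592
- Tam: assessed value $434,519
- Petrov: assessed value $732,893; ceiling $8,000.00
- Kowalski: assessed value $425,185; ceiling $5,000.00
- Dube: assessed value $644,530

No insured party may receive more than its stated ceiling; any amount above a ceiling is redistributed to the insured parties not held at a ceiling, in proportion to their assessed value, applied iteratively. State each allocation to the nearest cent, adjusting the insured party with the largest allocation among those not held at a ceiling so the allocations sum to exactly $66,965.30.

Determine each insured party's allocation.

Sato: $14,547.05 · Ferraro: $8,249.45 · Tam: $12,551.27 · Petrov: $8,000.00 · Kowalski: $5,000.00 · Dube: $18,617.53

Assessed value total: 3,026,331.
Unconstrained shares: Sato 11,143.7013; Ferraro 6,319.4522; Tam 9,614.8423; Petrov 16,217.1288; Kowalski 9,408.3037; Dube 14,261.8718.
Held at cap: Petrov ($8,000.00), Kowalski ($5,000.00); remaining pool $53,965.30 reallocated over remaining assessed value 1,868,253.
Redistributed shares: Sato 14,547.0515 → $14,547.05; Ferraro 8,249.4491 → $8,249.45; Tam 12,551.2702 → $12,551.27; Dube 18,617.5292 → $18,617.53.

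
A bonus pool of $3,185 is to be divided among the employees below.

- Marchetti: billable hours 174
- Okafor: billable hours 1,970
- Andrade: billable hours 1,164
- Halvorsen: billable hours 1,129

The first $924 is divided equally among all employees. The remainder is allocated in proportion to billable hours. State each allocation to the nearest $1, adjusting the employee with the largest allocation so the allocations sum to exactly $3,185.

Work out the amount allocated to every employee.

Marchetti: $320 · Okafor: $1,235 · Andrade: $824 · Halvorsen: $806

$924 shared equally gives $231 per employee.
Remainder $2,261 by billable hours (total 4,437): Marchetti 88.67 → $89; Okafor 1,003.87 → $1,004; Andrade 593.15 → $593; Halvorsen 575.31 → $575.
Totals: Marchetti $231 + $89 = $320; Okafor $231 + $1,004 = $1,235; Andrade $231 + $593 = $824; Halvorsen $231 + $575 = $806.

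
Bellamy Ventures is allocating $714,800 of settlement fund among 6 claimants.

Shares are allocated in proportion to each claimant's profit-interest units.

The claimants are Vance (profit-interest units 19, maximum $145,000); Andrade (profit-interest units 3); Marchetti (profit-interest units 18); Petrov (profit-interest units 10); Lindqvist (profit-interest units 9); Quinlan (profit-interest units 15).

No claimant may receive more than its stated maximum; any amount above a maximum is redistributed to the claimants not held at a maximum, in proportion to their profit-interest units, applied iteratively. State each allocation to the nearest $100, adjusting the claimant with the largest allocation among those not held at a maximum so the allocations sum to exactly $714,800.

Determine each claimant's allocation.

Profit-interest units total: 74.
Unconstrained shares: Vance 183,529.73; Andrade 28,978.38; Marchetti 173,870.27; Petrov 96,594.59; Lindqvist 86,935.14; Quinlan 144,891.89.
Cap binds for Vance ($145,000); remaining pool $569,800 reallocated over remaining profit-interest units 55.
Remaining shares: Andrade 31,080.00 → $31,100; Marchetti 186,480.00 → $186,500; Petrov 103,600.00 → $103,600; Lindqvist 93,240.00 → $93,200; Quinlan 155,400.00 → $155,400.

Vance: $145,000 · Andrade: $31,100 · Marchetti: $186,500 · Petrov: $103,600 · Lindqvist: $93,200 · Quinlan: $155,400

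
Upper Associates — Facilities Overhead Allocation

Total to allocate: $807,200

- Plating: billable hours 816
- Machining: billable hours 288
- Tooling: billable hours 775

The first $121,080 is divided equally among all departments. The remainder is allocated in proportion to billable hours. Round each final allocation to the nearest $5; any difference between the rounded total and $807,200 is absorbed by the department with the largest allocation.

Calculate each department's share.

$121,080 shared equally gives $40,360 per department.
Remainder $686,120 by billable hours (total 1,879): Plating 297,963.77 → $297,965; Machining 105,163.68 → $105,165; Tooling 282,992.55 → $282,995.
Rounding difference −$5 on remainder applied to Plating.
Totals: Plating $40,360 + $297,960 = $338,320; Machining $40,360 + $105,165 = $145,525; Tooling $40,360 + $282,995 = $323,355.

Plating: $338,320; Machining: $145,525; Tooling: $323,355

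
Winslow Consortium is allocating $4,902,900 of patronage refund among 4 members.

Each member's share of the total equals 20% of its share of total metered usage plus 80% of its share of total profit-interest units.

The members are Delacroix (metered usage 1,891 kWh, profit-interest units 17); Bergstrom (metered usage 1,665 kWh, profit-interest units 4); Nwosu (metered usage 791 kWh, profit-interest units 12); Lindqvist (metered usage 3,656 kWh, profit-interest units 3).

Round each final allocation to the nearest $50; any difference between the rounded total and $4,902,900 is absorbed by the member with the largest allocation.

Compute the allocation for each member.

Metered usage total 8,003; profit-interest units total 36.
Combined weights (20% metered usage + 80% profit-interest units): Delacroix 0.4250; Bergstrom 0.1305; Nwosu 0.2864; Lindqvist 0.1580.
Proportional shares: Delacroix 2,083,904.38; Bergstrom 639,820.04; Nwosu 1,404,358.50; Lindqvist 774,817.08.
After rounding ($50): Delacroix $2,083,900; Bergstrom $639,800; Nwosu $1,404,350; Lindqvist $774,800. Sum = $4,902,850.
Difference $4,902,900 − $4,902,850 = +$50 applied to largest allocation (Delacroix): Delacroix becomes $2,083,950.

Delacroix: $2,083,950; Bergstrom: $639,800; Nwosu: $1,404,350; Lindqvist: $774,800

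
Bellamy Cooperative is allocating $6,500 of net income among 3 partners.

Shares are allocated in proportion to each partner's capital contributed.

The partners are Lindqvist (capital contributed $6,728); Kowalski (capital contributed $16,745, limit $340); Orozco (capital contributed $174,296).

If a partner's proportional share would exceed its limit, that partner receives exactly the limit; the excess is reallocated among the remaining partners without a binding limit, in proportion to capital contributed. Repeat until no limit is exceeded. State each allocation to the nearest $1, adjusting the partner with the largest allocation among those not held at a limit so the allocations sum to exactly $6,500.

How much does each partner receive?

Sum of capital contributed: 197,769.
Pro-rata shares before constraints: Lindqvist 221.13; Kowalski 550.35; Orozco 5,728.52.
Capped: Kowalski ($340); residual $6,160 reallocated over remaining capital contributed 181,024.
Shares after redistribution: Lindqvist 228.94 → $229; Orozco 5,931.06 → $5,931.

Lindqvist: $229 · Kowalski: $340 · Orozco: $5,931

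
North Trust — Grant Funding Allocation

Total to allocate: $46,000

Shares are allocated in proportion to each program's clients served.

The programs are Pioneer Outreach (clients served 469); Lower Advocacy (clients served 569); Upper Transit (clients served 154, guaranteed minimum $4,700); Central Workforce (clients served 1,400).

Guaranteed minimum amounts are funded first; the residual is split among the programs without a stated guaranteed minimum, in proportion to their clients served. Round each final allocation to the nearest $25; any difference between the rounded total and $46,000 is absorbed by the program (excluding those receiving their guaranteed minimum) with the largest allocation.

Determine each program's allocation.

Guaranteed amounts: Upper Transit $4,700. Balance $41,300.
Balance split over remaining clients served 2,438: Pioneer Outreach 7,944.91 → $7,950; Lower Advocacy 9,638.93 → $9,650; Central Workforce 23,716.16 → $23,725.
Rounding difference −$25 applied to Central Workforce → $23,700.

Pioneer Outreach: $7,950 | Lower Advocacy: $9,650 | Upper Transit: $4,700 | Central Workforce: $23,700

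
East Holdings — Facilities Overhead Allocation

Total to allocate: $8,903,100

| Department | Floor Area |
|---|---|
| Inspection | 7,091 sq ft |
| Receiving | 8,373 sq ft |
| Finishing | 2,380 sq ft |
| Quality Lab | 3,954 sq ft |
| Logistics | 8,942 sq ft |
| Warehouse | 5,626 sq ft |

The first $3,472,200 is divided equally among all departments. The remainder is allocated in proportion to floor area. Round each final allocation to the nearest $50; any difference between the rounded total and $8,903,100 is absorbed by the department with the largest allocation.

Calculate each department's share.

First tranche $3,472,200 split equally: $578,700 each.
Remainder $5,430,900 by floor area (total 36,366): Inspection 1,058,970.24 → $1,058,950; Receiving 1,250,424.18 → $1,250,400; Finishing 355,429.30 → $355,450; Quality Lab 590,490.53 → $590,500; Logistics 1,335,398.66 → $1,335,400; Warehouse 840,187.08 → $840,200.
Totals: Inspection $578,700 + $1,058,950 = $1,637,650; Receiving $578,700 + $1,250,400 = $1,829,100; Finishing $578,700 + $355,450 = $934,150; Quality Lab $578,700 + $590,500 = $1,169,200; Logistics $578,700 + $1,335,400 = $1,914,100; Warehouse $578,700 + $840,200 = $1,418,900.

Inspection: $1,637,650; Receiving: $1,829,100; Finishing: $934,150; Quality Lab: $1,169,200; Logistics: $1,914,100; Warehouse: $1,418,900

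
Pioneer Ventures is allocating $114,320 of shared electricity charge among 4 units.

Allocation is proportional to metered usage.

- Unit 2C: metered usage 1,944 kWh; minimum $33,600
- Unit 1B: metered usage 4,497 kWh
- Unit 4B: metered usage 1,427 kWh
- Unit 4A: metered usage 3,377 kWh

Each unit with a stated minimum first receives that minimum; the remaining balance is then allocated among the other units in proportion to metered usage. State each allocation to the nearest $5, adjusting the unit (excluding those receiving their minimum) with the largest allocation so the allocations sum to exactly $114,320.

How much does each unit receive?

Minimums first: Unit 2C $33,600. Residual $80,720.
Residual split over remaining metered usage 9,301: Unit 1B 39,027.83 → $39,030; Unit 4B 12,384.41 → $12,385; Unit 4A 29,307.76 → $29,310.
Rounding difference −$5 applied to Unit 1B → $39,025.

Unit 2C: $33,600; Unit 1B: $39,025; Unit 4B: $12,385; Unit 4A: $29,310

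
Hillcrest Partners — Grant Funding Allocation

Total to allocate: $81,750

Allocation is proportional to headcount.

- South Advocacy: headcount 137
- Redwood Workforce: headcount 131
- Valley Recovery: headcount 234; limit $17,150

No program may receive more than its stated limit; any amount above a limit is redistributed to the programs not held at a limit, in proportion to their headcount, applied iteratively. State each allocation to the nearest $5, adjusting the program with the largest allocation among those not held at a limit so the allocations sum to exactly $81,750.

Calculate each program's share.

South Advocacy: $33,025; Redwood Workforce: $31,575; Valley Recovery: $17,150

Sum of headcount: 502.
Proportional shares (ignoring caps): South Advocacy 22,310.26; Redwood Workforce 21,333.17; Valley Recovery 38,106.57.
Cap binds for Valley Recovery ($17,150); balance $64,600 reallocated over remaining headcount 268.
Remaining shares: South Advocacy 33,023.13 → $33,025; Redwood Workforce 31,576.87 → $31,575.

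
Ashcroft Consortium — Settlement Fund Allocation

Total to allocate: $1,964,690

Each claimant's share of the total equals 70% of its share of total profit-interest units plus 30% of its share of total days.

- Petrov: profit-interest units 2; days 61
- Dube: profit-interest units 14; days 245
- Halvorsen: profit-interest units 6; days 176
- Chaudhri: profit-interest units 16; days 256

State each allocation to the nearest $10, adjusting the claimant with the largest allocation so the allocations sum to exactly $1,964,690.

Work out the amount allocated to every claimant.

Totals — profit-interest units 38, days 738.
Combined weights (70% profit-interest units + 30% days): Petrov 0.0616; Dube 0.3575; Halvorsen 0.1821; Chaudhri 0.3988.
Unrounded shares: Petrov 121,101.24; Dube 702,353.56; Halvorsen 357,713.13; Chaudhri 783,522.07.
Rounded to nearest $10: Petrov $121,100; Dube $702,350; Halvorsen $357,710; Chaudhri $783,520. Sum = $1,964,680.
Difference $1,964,690 − $1,964,680 = +$10 applied to largest allocation (Chaudhri): Chaudhri becomes $783,530.

Petrov: $121,100 · Dube: $702,350 · Halvorsen: $357,710 · Chaudhri: $783,530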